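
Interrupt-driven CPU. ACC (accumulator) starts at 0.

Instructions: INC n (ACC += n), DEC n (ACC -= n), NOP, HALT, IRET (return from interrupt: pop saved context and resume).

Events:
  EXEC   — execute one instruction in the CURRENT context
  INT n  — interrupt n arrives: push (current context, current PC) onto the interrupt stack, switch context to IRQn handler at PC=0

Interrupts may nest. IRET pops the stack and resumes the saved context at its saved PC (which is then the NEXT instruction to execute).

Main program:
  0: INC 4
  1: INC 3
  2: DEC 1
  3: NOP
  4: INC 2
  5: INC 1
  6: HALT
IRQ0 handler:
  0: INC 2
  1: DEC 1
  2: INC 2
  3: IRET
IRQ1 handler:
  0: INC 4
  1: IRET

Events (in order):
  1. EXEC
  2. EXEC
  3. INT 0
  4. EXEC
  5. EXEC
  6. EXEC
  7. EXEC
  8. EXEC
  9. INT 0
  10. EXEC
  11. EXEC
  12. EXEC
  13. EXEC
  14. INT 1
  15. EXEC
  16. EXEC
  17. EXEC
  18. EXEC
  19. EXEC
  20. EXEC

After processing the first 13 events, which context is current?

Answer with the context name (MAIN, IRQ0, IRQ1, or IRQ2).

Answer: MAIN

Derivation:
Event 1 (EXEC): [MAIN] PC=0: INC 4 -> ACC=4
Event 2 (EXEC): [MAIN] PC=1: INC 3 -> ACC=7
Event 3 (INT 0): INT 0 arrives: push (MAIN, PC=2), enter IRQ0 at PC=0 (depth now 1)
Event 4 (EXEC): [IRQ0] PC=0: INC 2 -> ACC=9
Event 5 (EXEC): [IRQ0] PC=1: DEC 1 -> ACC=8
Event 6 (EXEC): [IRQ0] PC=2: INC 2 -> ACC=10
Event 7 (EXEC): [IRQ0] PC=3: IRET -> resume MAIN at PC=2 (depth now 0)
Event 8 (EXEC): [MAIN] PC=2: DEC 1 -> ACC=9
Event 9 (INT 0): INT 0 arrives: push (MAIN, PC=3), enter IRQ0 at PC=0 (depth now 1)
Event 10 (EXEC): [IRQ0] PC=0: INC 2 -> ACC=11
Event 11 (EXEC): [IRQ0] PC=1: DEC 1 -> ACC=10
Event 12 (EXEC): [IRQ0] PC=2: INC 2 -> ACC=12
Event 13 (EXEC): [IRQ0] PC=3: IRET -> resume MAIN at PC=3 (depth now 0)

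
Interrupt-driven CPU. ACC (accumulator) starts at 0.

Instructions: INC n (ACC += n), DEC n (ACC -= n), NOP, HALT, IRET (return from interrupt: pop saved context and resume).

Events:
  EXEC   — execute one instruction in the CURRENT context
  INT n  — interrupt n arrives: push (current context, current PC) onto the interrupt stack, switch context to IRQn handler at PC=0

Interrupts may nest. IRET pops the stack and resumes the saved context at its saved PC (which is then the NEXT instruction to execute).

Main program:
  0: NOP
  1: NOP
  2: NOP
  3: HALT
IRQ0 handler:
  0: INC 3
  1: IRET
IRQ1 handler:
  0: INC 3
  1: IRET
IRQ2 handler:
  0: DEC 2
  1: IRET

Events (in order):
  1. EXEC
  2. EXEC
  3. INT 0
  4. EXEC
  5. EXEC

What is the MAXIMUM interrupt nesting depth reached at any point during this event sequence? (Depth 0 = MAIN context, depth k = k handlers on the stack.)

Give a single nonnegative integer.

Answer: 1

Derivation:
Event 1 (EXEC): [MAIN] PC=0: NOP [depth=0]
Event 2 (EXEC): [MAIN] PC=1: NOP [depth=0]
Event 3 (INT 0): INT 0 arrives: push (MAIN, PC=2), enter IRQ0 at PC=0 (depth now 1) [depth=1]
Event 4 (EXEC): [IRQ0] PC=0: INC 3 -> ACC=3 [depth=1]
Event 5 (EXEC): [IRQ0] PC=1: IRET -> resume MAIN at PC=2 (depth now 0) [depth=0]
Max depth observed: 1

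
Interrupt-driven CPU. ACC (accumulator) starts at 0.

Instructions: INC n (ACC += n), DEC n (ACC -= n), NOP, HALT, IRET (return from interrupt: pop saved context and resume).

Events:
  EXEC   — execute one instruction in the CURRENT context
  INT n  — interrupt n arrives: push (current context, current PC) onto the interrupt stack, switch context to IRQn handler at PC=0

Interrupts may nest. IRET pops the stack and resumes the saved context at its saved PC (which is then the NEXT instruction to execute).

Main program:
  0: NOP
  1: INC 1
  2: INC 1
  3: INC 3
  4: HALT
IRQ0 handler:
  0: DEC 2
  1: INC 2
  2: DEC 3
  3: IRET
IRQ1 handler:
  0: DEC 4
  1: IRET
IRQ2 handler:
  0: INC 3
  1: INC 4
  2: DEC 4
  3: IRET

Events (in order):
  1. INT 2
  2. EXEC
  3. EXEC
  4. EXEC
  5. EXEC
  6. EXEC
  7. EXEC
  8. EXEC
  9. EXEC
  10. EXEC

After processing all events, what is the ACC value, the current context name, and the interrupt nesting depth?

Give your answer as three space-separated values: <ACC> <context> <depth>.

Event 1 (INT 2): INT 2 arrives: push (MAIN, PC=0), enter IRQ2 at PC=0 (depth now 1)
Event 2 (EXEC): [IRQ2] PC=0: INC 3 -> ACC=3
Event 3 (EXEC): [IRQ2] PC=1: INC 4 -> ACC=7
Event 4 (EXEC): [IRQ2] PC=2: DEC 4 -> ACC=3
Event 5 (EXEC): [IRQ2] PC=3: IRET -> resume MAIN at PC=0 (depth now 0)
Event 6 (EXEC): [MAIN] PC=0: NOP
Event 7 (EXEC): [MAIN] PC=1: INC 1 -> ACC=4
Event 8 (EXEC): [MAIN] PC=2: INC 1 -> ACC=5
Event 9 (EXEC): [MAIN] PC=3: INC 3 -> ACC=8
Event 10 (EXEC): [MAIN] PC=4: HALT

Answer: 8 MAIN 0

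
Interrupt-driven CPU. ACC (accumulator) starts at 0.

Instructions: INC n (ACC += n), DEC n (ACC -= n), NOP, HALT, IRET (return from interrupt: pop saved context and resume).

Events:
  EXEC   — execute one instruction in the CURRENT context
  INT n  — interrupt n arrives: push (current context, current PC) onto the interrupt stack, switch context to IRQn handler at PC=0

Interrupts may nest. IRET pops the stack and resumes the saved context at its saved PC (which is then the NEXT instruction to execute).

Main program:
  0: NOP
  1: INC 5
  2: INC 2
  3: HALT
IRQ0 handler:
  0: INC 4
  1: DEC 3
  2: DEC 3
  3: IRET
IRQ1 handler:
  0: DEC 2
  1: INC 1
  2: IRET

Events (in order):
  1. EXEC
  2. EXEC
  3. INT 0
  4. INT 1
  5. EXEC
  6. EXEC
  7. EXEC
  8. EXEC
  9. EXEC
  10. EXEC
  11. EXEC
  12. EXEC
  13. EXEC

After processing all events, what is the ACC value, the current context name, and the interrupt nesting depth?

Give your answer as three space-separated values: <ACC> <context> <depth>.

Answer: 4 MAIN 0

Derivation:
Event 1 (EXEC): [MAIN] PC=0: NOP
Event 2 (EXEC): [MAIN] PC=1: INC 5 -> ACC=5
Event 3 (INT 0): INT 0 arrives: push (MAIN, PC=2), enter IRQ0 at PC=0 (depth now 1)
Event 4 (INT 1): INT 1 arrives: push (IRQ0, PC=0), enter IRQ1 at PC=0 (depth now 2)
Event 5 (EXEC): [IRQ1] PC=0: DEC 2 -> ACC=3
Event 6 (EXEC): [IRQ1] PC=1: INC 1 -> ACC=4
Event 7 (EXEC): [IRQ1] PC=2: IRET -> resume IRQ0 at PC=0 (depth now 1)
Event 8 (EXEC): [IRQ0] PC=0: INC 4 -> ACC=8
Event 9 (EXEC): [IRQ0] PC=1: DEC 3 -> ACC=5
Event 10 (EXEC): [IRQ0] PC=2: DEC 3 -> ACC=2
Event 11 (EXEC): [IRQ0] PC=3: IRET -> resume MAIN at PC=2 (depth now 0)
Event 12 (EXEC): [MAIN] PC=2: INC 2 -> ACC=4
Event 13 (EXEC): [MAIN] PC=3: HALT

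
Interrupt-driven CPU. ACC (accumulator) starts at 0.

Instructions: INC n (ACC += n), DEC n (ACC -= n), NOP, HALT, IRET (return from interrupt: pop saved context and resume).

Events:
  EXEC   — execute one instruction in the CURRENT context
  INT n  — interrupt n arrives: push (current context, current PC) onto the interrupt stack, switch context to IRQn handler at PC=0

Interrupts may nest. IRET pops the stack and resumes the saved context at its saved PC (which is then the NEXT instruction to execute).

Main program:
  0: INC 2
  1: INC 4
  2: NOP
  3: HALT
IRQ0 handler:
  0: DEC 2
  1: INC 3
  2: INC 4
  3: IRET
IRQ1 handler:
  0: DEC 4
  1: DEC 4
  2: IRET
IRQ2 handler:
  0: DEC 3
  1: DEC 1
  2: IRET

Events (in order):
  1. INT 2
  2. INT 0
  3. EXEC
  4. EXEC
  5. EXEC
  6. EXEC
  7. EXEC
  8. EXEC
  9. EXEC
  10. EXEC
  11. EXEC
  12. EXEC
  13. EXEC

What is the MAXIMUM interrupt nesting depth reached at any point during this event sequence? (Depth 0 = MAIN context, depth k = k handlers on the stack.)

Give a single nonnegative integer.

Event 1 (INT 2): INT 2 arrives: push (MAIN, PC=0), enter IRQ2 at PC=0 (depth now 1) [depth=1]
Event 2 (INT 0): INT 0 arrives: push (IRQ2, PC=0), enter IRQ0 at PC=0 (depth now 2) [depth=2]
Event 3 (EXEC): [IRQ0] PC=0: DEC 2 -> ACC=-2 [depth=2]
Event 4 (EXEC): [IRQ0] PC=1: INC 3 -> ACC=1 [depth=2]
Event 5 (EXEC): [IRQ0] PC=2: INC 4 -> ACC=5 [depth=2]
Event 6 (EXEC): [IRQ0] PC=3: IRET -> resume IRQ2 at PC=0 (depth now 1) [depth=1]
Event 7 (EXEC): [IRQ2] PC=0: DEC 3 -> ACC=2 [depth=1]
Event 8 (EXEC): [IRQ2] PC=1: DEC 1 -> ACC=1 [depth=1]
Event 9 (EXEC): [IRQ2] PC=2: IRET -> resume MAIN at PC=0 (depth now 0) [depth=0]
Event 10 (EXEC): [MAIN] PC=0: INC 2 -> ACC=3 [depth=0]
Event 11 (EXEC): [MAIN] PC=1: INC 4 -> ACC=7 [depth=0]
Event 12 (EXEC): [MAIN] PC=2: NOP [depth=0]
Event 13 (EXEC): [MAIN] PC=3: HALT [depth=0]
Max depth observed: 2

Answer: 2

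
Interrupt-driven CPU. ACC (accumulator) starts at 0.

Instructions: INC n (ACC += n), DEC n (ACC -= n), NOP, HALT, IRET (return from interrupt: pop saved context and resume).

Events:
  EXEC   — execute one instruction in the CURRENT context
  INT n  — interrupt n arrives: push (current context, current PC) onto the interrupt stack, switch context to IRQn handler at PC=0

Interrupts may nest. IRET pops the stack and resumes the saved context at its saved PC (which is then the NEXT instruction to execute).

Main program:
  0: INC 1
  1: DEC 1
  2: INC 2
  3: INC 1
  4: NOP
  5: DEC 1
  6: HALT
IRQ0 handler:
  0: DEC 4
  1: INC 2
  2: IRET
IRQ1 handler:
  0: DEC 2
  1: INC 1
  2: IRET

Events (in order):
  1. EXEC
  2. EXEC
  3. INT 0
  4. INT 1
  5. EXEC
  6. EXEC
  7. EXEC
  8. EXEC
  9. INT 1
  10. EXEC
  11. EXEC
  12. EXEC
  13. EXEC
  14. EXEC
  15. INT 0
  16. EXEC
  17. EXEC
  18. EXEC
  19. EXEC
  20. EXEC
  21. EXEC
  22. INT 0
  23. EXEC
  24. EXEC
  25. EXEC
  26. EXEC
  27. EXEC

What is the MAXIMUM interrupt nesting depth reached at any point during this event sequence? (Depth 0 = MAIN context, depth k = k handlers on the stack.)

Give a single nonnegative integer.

Event 1 (EXEC): [MAIN] PC=0: INC 1 -> ACC=1 [depth=0]
Event 2 (EXEC): [MAIN] PC=1: DEC 1 -> ACC=0 [depth=0]
Event 3 (INT 0): INT 0 arrives: push (MAIN, PC=2), enter IRQ0 at PC=0 (depth now 1) [depth=1]
Event 4 (INT 1): INT 1 arrives: push (IRQ0, PC=0), enter IRQ1 at PC=0 (depth now 2) [depth=2]
Event 5 (EXEC): [IRQ1] PC=0: DEC 2 -> ACC=-2 [depth=2]
Event 6 (EXEC): [IRQ1] PC=1: INC 1 -> ACC=-1 [depth=2]
Event 7 (EXEC): [IRQ1] PC=2: IRET -> resume IRQ0 at PC=0 (depth now 1) [depth=1]
Event 8 (EXEC): [IRQ0] PC=0: DEC 4 -> ACC=-5 [depth=1]
Event 9 (INT 1): INT 1 arrives: push (IRQ0, PC=1), enter IRQ1 at PC=0 (depth now 2) [depth=2]
Event 10 (EXEC): [IRQ1] PC=0: DEC 2 -> ACC=-7 [depth=2]
Event 11 (EXEC): [IRQ1] PC=1: INC 1 -> ACC=-6 [depth=2]
Event 12 (EXEC): [IRQ1] PC=2: IRET -> resume IRQ0 at PC=1 (depth now 1) [depth=1]
Event 13 (EXEC): [IRQ0] PC=1: INC 2 -> ACC=-4 [depth=1]
Event 14 (EXEC): [IRQ0] PC=2: IRET -> resume MAIN at PC=2 (depth now 0) [depth=0]
Event 15 (INT 0): INT 0 arrives: push (MAIN, PC=2), enter IRQ0 at PC=0 (depth now 1) [depth=1]
Event 16 (EXEC): [IRQ0] PC=0: DEC 4 -> ACC=-8 [depth=1]
Event 17 (EXEC): [IRQ0] PC=1: INC 2 -> ACC=-6 [depth=1]
Event 18 (EXEC): [IRQ0] PC=2: IRET -> resume MAIN at PC=2 (depth now 0) [depth=0]
Event 19 (EXEC): [MAIN] PC=2: INC 2 -> ACC=-4 [depth=0]
Event 20 (EXEC): [MAIN] PC=3: INC 1 -> ACC=-3 [depth=0]
Event 21 (EXEC): [MAIN] PC=4: NOP [depth=0]
Event 22 (INT 0): INT 0 arrives: push (MAIN, PC=5), enter IRQ0 at PC=0 (depth now 1) [depth=1]
Event 23 (EXEC): [IRQ0] PC=0: DEC 4 -> ACC=-7 [depth=1]
Event 24 (EXEC): [IRQ0] PC=1: INC 2 -> ACC=-5 [depth=1]
Event 25 (EXEC): [IRQ0] PC=2: IRET -> resume MAIN at PC=5 (depth now 0) [depth=0]
Event 26 (EXEC): [MAIN] PC=5: DEC 1 -> ACC=-6 [depth=0]
Event 27 (EXEC): [MAIN] PC=6: HALT [depth=0]
Max depth observed: 2

Answer: 2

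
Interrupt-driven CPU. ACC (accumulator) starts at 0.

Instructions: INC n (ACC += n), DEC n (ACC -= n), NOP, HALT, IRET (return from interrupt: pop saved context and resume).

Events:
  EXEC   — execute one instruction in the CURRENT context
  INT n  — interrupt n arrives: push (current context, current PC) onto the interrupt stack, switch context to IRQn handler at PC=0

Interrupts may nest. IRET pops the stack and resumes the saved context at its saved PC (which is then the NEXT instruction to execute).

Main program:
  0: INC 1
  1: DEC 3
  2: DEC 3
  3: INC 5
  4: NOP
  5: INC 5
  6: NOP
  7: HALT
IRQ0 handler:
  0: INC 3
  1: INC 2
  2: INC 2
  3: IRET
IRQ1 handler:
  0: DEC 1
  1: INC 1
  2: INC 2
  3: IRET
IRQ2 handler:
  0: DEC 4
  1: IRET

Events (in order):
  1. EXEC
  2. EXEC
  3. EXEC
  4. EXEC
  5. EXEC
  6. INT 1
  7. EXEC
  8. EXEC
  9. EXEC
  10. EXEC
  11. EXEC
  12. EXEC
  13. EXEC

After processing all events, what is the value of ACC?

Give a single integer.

Answer: 7

Derivation:
Event 1 (EXEC): [MAIN] PC=0: INC 1 -> ACC=1
Event 2 (EXEC): [MAIN] PC=1: DEC 3 -> ACC=-2
Event 3 (EXEC): [MAIN] PC=2: DEC 3 -> ACC=-5
Event 4 (EXEC): [MAIN] PC=3: INC 5 -> ACC=0
Event 5 (EXEC): [MAIN] PC=4: NOP
Event 6 (INT 1): INT 1 arrives: push (MAIN, PC=5), enter IRQ1 at PC=0 (depth now 1)
Event 7 (EXEC): [IRQ1] PC=0: DEC 1 -> ACC=-1
Event 8 (EXEC): [IRQ1] PC=1: INC 1 -> ACC=0
Event 9 (EXEC): [IRQ1] PC=2: INC 2 -> ACC=2
Event 10 (EXEC): [IRQ1] PC=3: IRET -> resume MAIN at PC=5 (depth now 0)
Event 11 (EXEC): [MAIN] PC=5: INC 5 -> ACC=7
Event 12 (EXEC): [MAIN] PC=6: NOP
Event 13 (EXEC): [MAIN] PC=7: HALT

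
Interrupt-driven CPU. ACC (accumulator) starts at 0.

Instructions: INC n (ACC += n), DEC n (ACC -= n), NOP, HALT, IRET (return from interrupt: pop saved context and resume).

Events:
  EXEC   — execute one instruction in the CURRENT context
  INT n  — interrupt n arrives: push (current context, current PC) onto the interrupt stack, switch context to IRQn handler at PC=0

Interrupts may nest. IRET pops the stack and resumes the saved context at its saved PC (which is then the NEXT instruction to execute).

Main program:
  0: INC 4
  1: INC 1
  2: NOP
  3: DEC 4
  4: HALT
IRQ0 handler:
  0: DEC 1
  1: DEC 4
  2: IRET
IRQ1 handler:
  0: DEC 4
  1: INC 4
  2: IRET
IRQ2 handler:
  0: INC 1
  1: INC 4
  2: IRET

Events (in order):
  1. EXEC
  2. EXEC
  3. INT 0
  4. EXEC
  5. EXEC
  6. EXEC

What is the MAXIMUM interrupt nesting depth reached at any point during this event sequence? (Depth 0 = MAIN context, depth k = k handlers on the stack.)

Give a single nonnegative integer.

Event 1 (EXEC): [MAIN] PC=0: INC 4 -> ACC=4 [depth=0]
Event 2 (EXEC): [MAIN] PC=1: INC 1 -> ACC=5 [depth=0]
Event 3 (INT 0): INT 0 arrives: push (MAIN, PC=2), enter IRQ0 at PC=0 (depth now 1) [depth=1]
Event 4 (EXEC): [IRQ0] PC=0: DEC 1 -> ACC=4 [depth=1]
Event 5 (EXEC): [IRQ0] PC=1: DEC 4 -> ACC=0 [depth=1]
Event 6 (EXEC): [IRQ0] PC=2: IRET -> resume MAIN at PC=2 (depth now 0) [depth=0]
Max depth observed: 1

Answer: 1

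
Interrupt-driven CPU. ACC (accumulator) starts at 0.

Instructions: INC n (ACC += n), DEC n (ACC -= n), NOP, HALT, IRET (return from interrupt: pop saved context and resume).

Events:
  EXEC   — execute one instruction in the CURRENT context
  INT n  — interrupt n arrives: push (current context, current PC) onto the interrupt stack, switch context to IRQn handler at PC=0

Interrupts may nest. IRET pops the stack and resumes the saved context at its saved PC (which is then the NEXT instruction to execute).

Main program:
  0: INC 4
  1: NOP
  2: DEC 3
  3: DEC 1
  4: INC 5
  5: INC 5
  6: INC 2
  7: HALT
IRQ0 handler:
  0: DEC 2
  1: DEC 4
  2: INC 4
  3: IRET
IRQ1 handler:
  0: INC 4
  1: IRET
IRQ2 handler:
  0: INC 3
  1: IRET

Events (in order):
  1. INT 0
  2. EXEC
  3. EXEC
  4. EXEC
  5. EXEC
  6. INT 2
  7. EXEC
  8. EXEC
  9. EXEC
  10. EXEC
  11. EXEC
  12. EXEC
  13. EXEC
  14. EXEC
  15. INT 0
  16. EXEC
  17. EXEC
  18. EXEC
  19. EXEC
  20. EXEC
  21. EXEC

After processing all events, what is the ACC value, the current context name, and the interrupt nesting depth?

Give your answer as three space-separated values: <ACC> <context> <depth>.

Answer: 11 MAIN 0

Derivation:
Event 1 (INT 0): INT 0 arrives: push (MAIN, PC=0), enter IRQ0 at PC=0 (depth now 1)
Event 2 (EXEC): [IRQ0] PC=0: DEC 2 -> ACC=-2
Event 3 (EXEC): [IRQ0] PC=1: DEC 4 -> ACC=-6
Event 4 (EXEC): [IRQ0] PC=2: INC 4 -> ACC=-2
Event 5 (EXEC): [IRQ0] PC=3: IRET -> resume MAIN at PC=0 (depth now 0)
Event 6 (INT 2): INT 2 arrives: push (MAIN, PC=0), enter IRQ2 at PC=0 (depth now 1)
Event 7 (EXEC): [IRQ2] PC=0: INC 3 -> ACC=1
Event 8 (EXEC): [IRQ2] PC=1: IRET -> resume MAIN at PC=0 (depth now 0)
Event 9 (EXEC): [MAIN] PC=0: INC 4 -> ACC=5
Event 10 (EXEC): [MAIN] PC=1: NOP
Event 11 (EXEC): [MAIN] PC=2: DEC 3 -> ACC=2
Event 12 (EXEC): [MAIN] PC=3: DEC 1 -> ACC=1
Event 13 (EXEC): [MAIN] PC=4: INC 5 -> ACC=6
Event 14 (EXEC): [MAIN] PC=5: INC 5 -> ACC=11
Event 15 (INT 0): INT 0 arrives: push (MAIN, PC=6), enter IRQ0 at PC=0 (depth now 1)
Event 16 (EXEC): [IRQ0] PC=0: DEC 2 -> ACC=9
Event 17 (EXEC): [IRQ0] PC=1: DEC 4 -> ACC=5
Event 18 (EXEC): [IRQ0] PC=2: INC 4 -> ACC=9
Event 19 (EXEC): [IRQ0] PC=3: IRET -> resume MAIN at PC=6 (depth now 0)
Event 20 (EXEC): [MAIN] PC=6: INC 2 -> ACC=11
Event 21 (EXEC): [MAIN] PC=7: HALT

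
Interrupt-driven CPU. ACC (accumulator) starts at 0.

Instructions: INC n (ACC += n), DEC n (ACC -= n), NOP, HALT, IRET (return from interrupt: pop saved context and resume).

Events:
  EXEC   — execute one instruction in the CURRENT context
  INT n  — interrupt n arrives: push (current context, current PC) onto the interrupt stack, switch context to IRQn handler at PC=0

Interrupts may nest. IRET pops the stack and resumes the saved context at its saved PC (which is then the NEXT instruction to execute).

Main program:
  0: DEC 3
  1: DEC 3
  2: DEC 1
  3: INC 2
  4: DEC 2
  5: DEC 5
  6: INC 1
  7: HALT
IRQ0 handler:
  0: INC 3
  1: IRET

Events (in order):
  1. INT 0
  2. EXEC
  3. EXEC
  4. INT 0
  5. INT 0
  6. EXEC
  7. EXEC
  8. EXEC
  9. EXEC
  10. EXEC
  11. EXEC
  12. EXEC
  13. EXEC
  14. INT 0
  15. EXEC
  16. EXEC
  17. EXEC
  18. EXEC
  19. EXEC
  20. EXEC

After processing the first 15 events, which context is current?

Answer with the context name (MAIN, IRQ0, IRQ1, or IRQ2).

Answer: IRQ0

Derivation:
Event 1 (INT 0): INT 0 arrives: push (MAIN, PC=0), enter IRQ0 at PC=0 (depth now 1)
Event 2 (EXEC): [IRQ0] PC=0: INC 3 -> ACC=3
Event 3 (EXEC): [IRQ0] PC=1: IRET -> resume MAIN at PC=0 (depth now 0)
Event 4 (INT 0): INT 0 arrives: push (MAIN, PC=0), enter IRQ0 at PC=0 (depth now 1)
Event 5 (INT 0): INT 0 arrives: push (IRQ0, PC=0), enter IRQ0 at PC=0 (depth now 2)
Event 6 (EXEC): [IRQ0] PC=0: INC 3 -> ACC=6
Event 7 (EXEC): [IRQ0] PC=1: IRET -> resume IRQ0 at PC=0 (depth now 1)
Event 8 (EXEC): [IRQ0] PC=0: INC 3 -> ACC=9
Event 9 (EXEC): [IRQ0] PC=1: IRET -> resume MAIN at PC=0 (depth now 0)
Event 10 (EXEC): [MAIN] PC=0: DEC 3 -> ACC=6
Event 11 (EXEC): [MAIN] PC=1: DEC 3 -> ACC=3
Event 12 (EXEC): [MAIN] PC=2: DEC 1 -> ACC=2
Event 13 (EXEC): [MAIN] PC=3: INC 2 -> ACC=4
Event 14 (INT 0): INT 0 arrives: push (MAIN, PC=4), enter IRQ0 at PC=0 (depth now 1)
Event 15 (EXEC): [IRQ0] PC=0: INC 3 -> ACC=7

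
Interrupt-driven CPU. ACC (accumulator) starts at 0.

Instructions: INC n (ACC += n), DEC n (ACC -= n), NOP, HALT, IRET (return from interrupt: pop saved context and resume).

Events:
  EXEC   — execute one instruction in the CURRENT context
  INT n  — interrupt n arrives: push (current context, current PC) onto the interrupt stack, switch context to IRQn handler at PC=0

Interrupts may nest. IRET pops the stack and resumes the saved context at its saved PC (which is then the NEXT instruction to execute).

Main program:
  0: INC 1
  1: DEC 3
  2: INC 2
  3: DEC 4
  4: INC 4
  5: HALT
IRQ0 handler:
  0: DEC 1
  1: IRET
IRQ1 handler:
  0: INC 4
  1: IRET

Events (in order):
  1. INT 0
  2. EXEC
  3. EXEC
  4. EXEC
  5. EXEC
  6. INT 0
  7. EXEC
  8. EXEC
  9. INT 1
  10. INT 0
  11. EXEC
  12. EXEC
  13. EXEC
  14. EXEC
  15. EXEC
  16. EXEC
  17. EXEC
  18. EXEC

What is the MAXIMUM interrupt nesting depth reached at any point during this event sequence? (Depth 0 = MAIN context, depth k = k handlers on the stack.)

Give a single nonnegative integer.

Answer: 2

Derivation:
Event 1 (INT 0): INT 0 arrives: push (MAIN, PC=0), enter IRQ0 at PC=0 (depth now 1) [depth=1]
Event 2 (EXEC): [IRQ0] PC=0: DEC 1 -> ACC=-1 [depth=1]
Event 3 (EXEC): [IRQ0] PC=1: IRET -> resume MAIN at PC=0 (depth now 0) [depth=0]
Event 4 (EXEC): [MAIN] PC=0: INC 1 -> ACC=0 [depth=0]
Event 5 (EXEC): [MAIN] PC=1: DEC 3 -> ACC=-3 [depth=0]
Event 6 (INT 0): INT 0 arrives: push (MAIN, PC=2), enter IRQ0 at PC=0 (depth now 1) [depth=1]
Event 7 (EXEC): [IRQ0] PC=0: DEC 1 -> ACC=-4 [depth=1]
Event 8 (EXEC): [IRQ0] PC=1: IRET -> resume MAIN at PC=2 (depth now 0) [depth=0]
Event 9 (INT 1): INT 1 arrives: push (MAIN, PC=2), enter IRQ1 at PC=0 (depth now 1) [depth=1]
Event 10 (INT 0): INT 0 arrives: push (IRQ1, PC=0), enter IRQ0 at PC=0 (depth now 2) [depth=2]
Event 11 (EXEC): [IRQ0] PC=0: DEC 1 -> ACC=-5 [depth=2]
Event 12 (EXEC): [IRQ0] PC=1: IRET -> resume IRQ1 at PC=0 (depth now 1) [depth=1]
Event 13 (EXEC): [IRQ1] PC=0: INC 4 -> ACC=-1 [depth=1]
Event 14 (EXEC): [IRQ1] PC=1: IRET -> resume MAIN at PC=2 (depth now 0) [depth=0]
Event 15 (EXEC): [MAIN] PC=2: INC 2 -> ACC=1 [depth=0]
Event 16 (EXEC): [MAIN] PC=3: DEC 4 -> ACC=-3 [depth=0]
Event 17 (EXEC): [MAIN] PC=4: INC 4 -> ACC=1 [depth=0]
Event 18 (EXEC): [MAIN] PC=5: HALT [depth=0]
Max depth observed: 2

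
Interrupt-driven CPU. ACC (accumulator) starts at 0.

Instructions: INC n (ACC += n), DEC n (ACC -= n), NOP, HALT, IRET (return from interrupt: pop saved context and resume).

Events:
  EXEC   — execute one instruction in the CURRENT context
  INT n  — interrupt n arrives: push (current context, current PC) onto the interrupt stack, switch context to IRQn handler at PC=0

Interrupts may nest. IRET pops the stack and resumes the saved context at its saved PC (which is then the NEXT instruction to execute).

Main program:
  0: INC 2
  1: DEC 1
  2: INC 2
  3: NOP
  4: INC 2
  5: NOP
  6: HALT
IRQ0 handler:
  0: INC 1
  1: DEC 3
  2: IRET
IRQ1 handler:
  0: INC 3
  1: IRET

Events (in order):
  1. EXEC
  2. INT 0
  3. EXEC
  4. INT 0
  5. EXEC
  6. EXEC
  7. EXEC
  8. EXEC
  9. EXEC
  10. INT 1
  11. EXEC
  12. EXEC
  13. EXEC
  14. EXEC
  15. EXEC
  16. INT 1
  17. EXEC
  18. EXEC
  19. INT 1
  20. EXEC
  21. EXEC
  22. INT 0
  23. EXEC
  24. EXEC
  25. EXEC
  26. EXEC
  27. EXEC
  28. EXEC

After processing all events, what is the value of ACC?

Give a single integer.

Event 1 (EXEC): [MAIN] PC=0: INC 2 -> ACC=2
Event 2 (INT 0): INT 0 arrives: push (MAIN, PC=1), enter IRQ0 at PC=0 (depth now 1)
Event 3 (EXEC): [IRQ0] PC=0: INC 1 -> ACC=3
Event 4 (INT 0): INT 0 arrives: push (IRQ0, PC=1), enter IRQ0 at PC=0 (depth now 2)
Event 5 (EXEC): [IRQ0] PC=0: INC 1 -> ACC=4
Event 6 (EXEC): [IRQ0] PC=1: DEC 3 -> ACC=1
Event 7 (EXEC): [IRQ0] PC=2: IRET -> resume IRQ0 at PC=1 (depth now 1)
Event 8 (EXEC): [IRQ0] PC=1: DEC 3 -> ACC=-2
Event 9 (EXEC): [IRQ0] PC=2: IRET -> resume MAIN at PC=1 (depth now 0)
Event 10 (INT 1): INT 1 arrives: push (MAIN, PC=1), enter IRQ1 at PC=0 (depth now 1)
Event 11 (EXEC): [IRQ1] PC=0: INC 3 -> ACC=1
Event 12 (EXEC): [IRQ1] PC=1: IRET -> resume MAIN at PC=1 (depth now 0)
Event 13 (EXEC): [MAIN] PC=1: DEC 1 -> ACC=0
Event 14 (EXEC): [MAIN] PC=2: INC 2 -> ACC=2
Event 15 (EXEC): [MAIN] PC=3: NOP
Event 16 (INT 1): INT 1 arrives: push (MAIN, PC=4), enter IRQ1 at PC=0 (depth now 1)
Event 17 (EXEC): [IRQ1] PC=0: INC 3 -> ACC=5
Event 18 (EXEC): [IRQ1] PC=1: IRET -> resume MAIN at PC=4 (depth now 0)
Event 19 (INT 1): INT 1 arrives: push (MAIN, PC=4), enter IRQ1 at PC=0 (depth now 1)
Event 20 (EXEC): [IRQ1] PC=0: INC 3 -> ACC=8
Event 21 (EXEC): [IRQ1] PC=1: IRET -> resume MAIN at PC=4 (depth now 0)
Event 22 (INT 0): INT 0 arrives: push (MAIN, PC=4), enter IRQ0 at PC=0 (depth now 1)
Event 23 (EXEC): [IRQ0] PC=0: INC 1 -> ACC=9
Event 24 (EXEC): [IRQ0] PC=1: DEC 3 -> ACC=6
Event 25 (EXEC): [IRQ0] PC=2: IRET -> resume MAIN at PC=4 (depth now 0)
Event 26 (EXEC): [MAIN] PC=4: INC 2 -> ACC=8
Event 27 (EXEC): [MAIN] PC=5: NOP
Event 28 (EXEC): [MAIN] PC=6: HALT

Answer: 8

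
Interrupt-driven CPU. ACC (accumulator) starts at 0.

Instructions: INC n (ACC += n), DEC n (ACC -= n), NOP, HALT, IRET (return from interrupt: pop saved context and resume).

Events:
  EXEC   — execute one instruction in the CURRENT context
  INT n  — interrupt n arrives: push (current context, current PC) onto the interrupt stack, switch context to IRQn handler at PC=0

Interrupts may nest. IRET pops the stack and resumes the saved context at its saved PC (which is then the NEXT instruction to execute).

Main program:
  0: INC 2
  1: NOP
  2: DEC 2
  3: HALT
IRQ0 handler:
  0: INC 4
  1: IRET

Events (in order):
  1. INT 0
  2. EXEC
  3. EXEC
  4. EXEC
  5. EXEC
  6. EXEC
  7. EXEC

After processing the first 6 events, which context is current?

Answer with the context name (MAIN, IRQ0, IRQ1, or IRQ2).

Answer: MAIN

Derivation:
Event 1 (INT 0): INT 0 arrives: push (MAIN, PC=0), enter IRQ0 at PC=0 (depth now 1)
Event 2 (EXEC): [IRQ0] PC=0: INC 4 -> ACC=4
Event 3 (EXEC): [IRQ0] PC=1: IRET -> resume MAIN at PC=0 (depth now 0)
Event 4 (EXEC): [MAIN] PC=0: INC 2 -> ACC=6
Event 5 (EXEC): [MAIN] PC=1: NOP
Event 6 (EXEC): [MAIN] PC=2: DEC 2 -> ACC=4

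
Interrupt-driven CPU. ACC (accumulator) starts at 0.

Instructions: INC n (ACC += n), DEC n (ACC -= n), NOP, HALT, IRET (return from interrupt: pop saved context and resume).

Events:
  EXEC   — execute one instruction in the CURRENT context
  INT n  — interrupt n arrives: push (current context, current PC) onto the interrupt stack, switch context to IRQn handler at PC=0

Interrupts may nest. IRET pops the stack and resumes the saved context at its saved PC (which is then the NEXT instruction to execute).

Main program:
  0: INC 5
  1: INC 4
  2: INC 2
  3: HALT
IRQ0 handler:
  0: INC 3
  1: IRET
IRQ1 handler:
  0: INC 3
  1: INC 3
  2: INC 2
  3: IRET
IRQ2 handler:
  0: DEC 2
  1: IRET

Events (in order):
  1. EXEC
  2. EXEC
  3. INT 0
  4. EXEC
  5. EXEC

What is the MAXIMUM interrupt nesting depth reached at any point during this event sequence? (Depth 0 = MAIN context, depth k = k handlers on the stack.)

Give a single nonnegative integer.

Answer: 1

Derivation:
Event 1 (EXEC): [MAIN] PC=0: INC 5 -> ACC=5 [depth=0]
Event 2 (EXEC): [MAIN] PC=1: INC 4 -> ACC=9 [depth=0]
Event 3 (INT 0): INT 0 arrives: push (MAIN, PC=2), enter IRQ0 at PC=0 (depth now 1) [depth=1]
Event 4 (EXEC): [IRQ0] PC=0: INC 3 -> ACC=12 [depth=1]
Event 5 (EXEC): [IRQ0] PC=1: IRET -> resume MAIN at PC=2 (depth now 0) [depth=0]
Max depth observed: 1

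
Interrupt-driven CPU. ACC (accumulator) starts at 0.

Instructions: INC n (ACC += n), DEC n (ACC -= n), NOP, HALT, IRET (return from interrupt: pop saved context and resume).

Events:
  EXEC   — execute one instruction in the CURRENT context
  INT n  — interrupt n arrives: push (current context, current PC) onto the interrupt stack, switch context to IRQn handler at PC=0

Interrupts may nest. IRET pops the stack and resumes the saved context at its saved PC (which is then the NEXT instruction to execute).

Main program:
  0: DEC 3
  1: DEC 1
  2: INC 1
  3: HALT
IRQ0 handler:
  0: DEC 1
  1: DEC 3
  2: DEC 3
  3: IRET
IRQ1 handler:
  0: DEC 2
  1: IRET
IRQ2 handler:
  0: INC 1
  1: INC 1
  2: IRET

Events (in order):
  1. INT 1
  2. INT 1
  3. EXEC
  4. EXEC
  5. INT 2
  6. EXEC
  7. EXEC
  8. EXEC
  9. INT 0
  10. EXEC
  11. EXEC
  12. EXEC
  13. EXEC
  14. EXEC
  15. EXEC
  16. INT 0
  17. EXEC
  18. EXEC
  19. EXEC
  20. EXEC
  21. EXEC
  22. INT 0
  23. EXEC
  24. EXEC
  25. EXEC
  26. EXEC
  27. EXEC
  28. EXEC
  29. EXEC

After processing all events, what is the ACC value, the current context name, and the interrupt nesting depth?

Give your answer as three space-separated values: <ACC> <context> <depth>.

Answer: -26 MAIN 0

Derivation:
Event 1 (INT 1): INT 1 arrives: push (MAIN, PC=0), enter IRQ1 at PC=0 (depth now 1)
Event 2 (INT 1): INT 1 arrives: push (IRQ1, PC=0), enter IRQ1 at PC=0 (depth now 2)
Event 3 (EXEC): [IRQ1] PC=0: DEC 2 -> ACC=-2
Event 4 (EXEC): [IRQ1] PC=1: IRET -> resume IRQ1 at PC=0 (depth now 1)
Event 5 (INT 2): INT 2 arrives: push (IRQ1, PC=0), enter IRQ2 at PC=0 (depth now 2)
Event 6 (EXEC): [IRQ2] PC=0: INC 1 -> ACC=-1
Event 7 (EXEC): [IRQ2] PC=1: INC 1 -> ACC=0
Event 8 (EXEC): [IRQ2] PC=2: IRET -> resume IRQ1 at PC=0 (depth now 1)
Event 9 (INT 0): INT 0 arrives: push (IRQ1, PC=0), enter IRQ0 at PC=0 (depth now 2)
Event 10 (EXEC): [IRQ0] PC=0: DEC 1 -> ACC=-1
Event 11 (EXEC): [IRQ0] PC=1: DEC 3 -> ACC=-4
Event 12 (EXEC): [IRQ0] PC=2: DEC 3 -> ACC=-7
Event 13 (EXEC): [IRQ0] PC=3: IRET -> resume IRQ1 at PC=0 (depth now 1)
Event 14 (EXEC): [IRQ1] PC=0: DEC 2 -> ACC=-9
Event 15 (EXEC): [IRQ1] PC=1: IRET -> resume MAIN at PC=0 (depth now 0)
Event 16 (INT 0): INT 0 arrives: push (MAIN, PC=0), enter IRQ0 at PC=0 (depth now 1)
Event 17 (EXEC): [IRQ0] PC=0: DEC 1 -> ACC=-10
Event 18 (EXEC): [IRQ0] PC=1: DEC 3 -> ACC=-13
Event 19 (EXEC): [IRQ0] PC=2: DEC 3 -> ACC=-16
Event 20 (EXEC): [IRQ0] PC=3: IRET -> resume MAIN at PC=0 (depth now 0)
Event 21 (EXEC): [MAIN] PC=0: DEC 3 -> ACC=-19
Event 22 (INT 0): INT 0 arrives: push (MAIN, PC=1), enter IRQ0 at PC=0 (depth now 1)
Event 23 (EXEC): [IRQ0] PC=0: DEC 1 -> ACC=-20
Event 24 (EXEC): [IRQ0] PC=1: DEC 3 -> ACC=-23
Event 25 (EXEC): [IRQ0] PC=2: DEC 3 -> ACC=-26
Event 26 (EXEC): [IRQ0] PC=3: IRET -> resume MAIN at PC=1 (depth now 0)
Event 27 (EXEC): [MAIN] PC=1: DEC 1 -> ACC=-27
Event 28 (EXEC): [MAIN] PC=2: INC 1 -> ACC=-26
Event 29 (EXEC): [MAIN] PC=3: HALT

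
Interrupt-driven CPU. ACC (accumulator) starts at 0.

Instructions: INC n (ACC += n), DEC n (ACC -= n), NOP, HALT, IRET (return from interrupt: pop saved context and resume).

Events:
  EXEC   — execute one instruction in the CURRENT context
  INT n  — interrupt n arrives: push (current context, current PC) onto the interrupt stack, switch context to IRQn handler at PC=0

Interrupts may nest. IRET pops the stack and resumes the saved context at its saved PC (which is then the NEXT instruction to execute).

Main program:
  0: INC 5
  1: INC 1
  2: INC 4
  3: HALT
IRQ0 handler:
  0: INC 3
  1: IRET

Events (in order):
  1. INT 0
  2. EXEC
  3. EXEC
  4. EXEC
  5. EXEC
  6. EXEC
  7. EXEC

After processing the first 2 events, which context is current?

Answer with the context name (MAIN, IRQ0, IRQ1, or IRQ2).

Answer: IRQ0

Derivation:
Event 1 (INT 0): INT 0 arrives: push (MAIN, PC=0), enter IRQ0 at PC=0 (depth now 1)
Event 2 (EXEC): [IRQ0] PC=0: INC 3 -> ACC=3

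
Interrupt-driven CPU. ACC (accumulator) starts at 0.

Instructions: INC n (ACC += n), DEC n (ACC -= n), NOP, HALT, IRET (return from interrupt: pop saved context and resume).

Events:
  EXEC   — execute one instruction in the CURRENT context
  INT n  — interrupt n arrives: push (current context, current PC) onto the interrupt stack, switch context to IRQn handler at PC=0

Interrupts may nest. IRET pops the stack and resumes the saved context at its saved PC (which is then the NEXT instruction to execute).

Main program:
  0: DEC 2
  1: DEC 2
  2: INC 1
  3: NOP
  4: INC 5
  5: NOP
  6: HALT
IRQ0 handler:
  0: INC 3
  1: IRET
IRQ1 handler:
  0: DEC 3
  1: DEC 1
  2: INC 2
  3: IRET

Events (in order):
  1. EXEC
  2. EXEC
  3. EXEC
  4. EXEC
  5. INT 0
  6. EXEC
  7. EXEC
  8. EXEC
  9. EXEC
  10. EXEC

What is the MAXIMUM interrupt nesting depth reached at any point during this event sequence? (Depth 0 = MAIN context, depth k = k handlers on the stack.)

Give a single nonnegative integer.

Event 1 (EXEC): [MAIN] PC=0: DEC 2 -> ACC=-2 [depth=0]
Event 2 (EXEC): [MAIN] PC=1: DEC 2 -> ACC=-4 [depth=0]
Event 3 (EXEC): [MAIN] PC=2: INC 1 -> ACC=-3 [depth=0]
Event 4 (EXEC): [MAIN] PC=3: NOP [depth=0]
Event 5 (INT 0): INT 0 arrives: push (MAIN, PC=4), enter IRQ0 at PC=0 (depth now 1) [depth=1]
Event 6 (EXEC): [IRQ0] PC=0: INC 3 -> ACC=0 [depth=1]
Event 7 (EXEC): [IRQ0] PC=1: IRET -> resume MAIN at PC=4 (depth now 0) [depth=0]
Event 8 (EXEC): [MAIN] PC=4: INC 5 -> ACC=5 [depth=0]
Event 9 (EXEC): [MAIN] PC=5: NOP [depth=0]
Event 10 (EXEC): [MAIN] PC=6: HALT [depth=0]
Max depth observed: 1

Answer: 1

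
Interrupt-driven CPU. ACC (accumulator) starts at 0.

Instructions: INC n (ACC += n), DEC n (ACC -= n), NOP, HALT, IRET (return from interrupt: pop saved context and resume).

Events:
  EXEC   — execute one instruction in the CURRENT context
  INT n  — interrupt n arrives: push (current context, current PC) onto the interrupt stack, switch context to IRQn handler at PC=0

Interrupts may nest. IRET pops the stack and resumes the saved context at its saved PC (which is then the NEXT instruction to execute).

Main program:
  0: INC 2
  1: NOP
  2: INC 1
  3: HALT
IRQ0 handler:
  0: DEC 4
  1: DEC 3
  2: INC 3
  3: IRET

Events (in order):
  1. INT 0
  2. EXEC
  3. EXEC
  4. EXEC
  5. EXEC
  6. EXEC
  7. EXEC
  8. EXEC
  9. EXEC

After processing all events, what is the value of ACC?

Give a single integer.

Event 1 (INT 0): INT 0 arrives: push (MAIN, PC=0), enter IRQ0 at PC=0 (depth now 1)
Event 2 (EXEC): [IRQ0] PC=0: DEC 4 -> ACC=-4
Event 3 (EXEC): [IRQ0] PC=1: DEC 3 -> ACC=-7
Event 4 (EXEC): [IRQ0] PC=2: INC 3 -> ACC=-4
Event 5 (EXEC): [IRQ0] PC=3: IRET -> resume MAIN at PC=0 (depth now 0)
Event 6 (EXEC): [MAIN] PC=0: INC 2 -> ACC=-2
Event 7 (EXEC): [MAIN] PC=1: NOP
Event 8 (EXEC): [MAIN] PC=2: INC 1 -> ACC=-1
Event 9 (EXEC): [MAIN] PC=3: HALT

Answer: -1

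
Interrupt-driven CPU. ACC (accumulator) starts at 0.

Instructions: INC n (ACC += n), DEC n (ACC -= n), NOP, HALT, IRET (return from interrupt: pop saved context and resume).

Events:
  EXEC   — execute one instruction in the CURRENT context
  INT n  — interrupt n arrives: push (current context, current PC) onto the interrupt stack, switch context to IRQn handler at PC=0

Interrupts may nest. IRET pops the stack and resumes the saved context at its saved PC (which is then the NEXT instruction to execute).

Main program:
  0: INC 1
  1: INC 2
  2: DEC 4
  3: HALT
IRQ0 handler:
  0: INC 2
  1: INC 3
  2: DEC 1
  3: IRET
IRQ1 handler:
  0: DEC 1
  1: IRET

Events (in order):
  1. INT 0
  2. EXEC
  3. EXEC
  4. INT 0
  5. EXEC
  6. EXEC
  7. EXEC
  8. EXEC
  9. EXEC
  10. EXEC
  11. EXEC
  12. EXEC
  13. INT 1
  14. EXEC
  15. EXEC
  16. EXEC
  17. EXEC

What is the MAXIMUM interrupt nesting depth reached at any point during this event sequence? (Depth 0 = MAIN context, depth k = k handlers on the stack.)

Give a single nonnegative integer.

Answer: 2

Derivation:
Event 1 (INT 0): INT 0 arrives: push (MAIN, PC=0), enter IRQ0 at PC=0 (depth now 1) [depth=1]
Event 2 (EXEC): [IRQ0] PC=0: INC 2 -> ACC=2 [depth=1]
Event 3 (EXEC): [IRQ0] PC=1: INC 3 -> ACC=5 [depth=1]
Event 4 (INT 0): INT 0 arrives: push (IRQ0, PC=2), enter IRQ0 at PC=0 (depth now 2) [depth=2]
Event 5 (EXEC): [IRQ0] PC=0: INC 2 -> ACC=7 [depth=2]
Event 6 (EXEC): [IRQ0] PC=1: INC 3 -> ACC=10 [depth=2]
Event 7 (EXEC): [IRQ0] PC=2: DEC 1 -> ACC=9 [depth=2]
Event 8 (EXEC): [IRQ0] PC=3: IRET -> resume IRQ0 at PC=2 (depth now 1) [depth=1]
Event 9 (EXEC): [IRQ0] PC=2: DEC 1 -> ACC=8 [depth=1]
Event 10 (EXEC): [IRQ0] PC=3: IRET -> resume MAIN at PC=0 (depth now 0) [depth=0]
Event 11 (EXEC): [MAIN] PC=0: INC 1 -> ACC=9 [depth=0]
Event 12 (EXEC): [MAIN] PC=1: INC 2 -> ACC=11 [depth=0]
Event 13 (INT 1): INT 1 arrives: push (MAIN, PC=2), enter IRQ1 at PC=0 (depth now 1) [depth=1]
Event 14 (EXEC): [IRQ1] PC=0: DEC 1 -> ACC=10 [depth=1]
Event 15 (EXEC): [IRQ1] PC=1: IRET -> resume MAIN at PC=2 (depth now 0) [depth=0]
Event 16 (EXEC): [MAIN] PC=2: DEC 4 -> ACC=6 [depth=0]
Event 17 (EXEC): [MAIN] PC=3: HALT [depth=0]
Max depth observed: 2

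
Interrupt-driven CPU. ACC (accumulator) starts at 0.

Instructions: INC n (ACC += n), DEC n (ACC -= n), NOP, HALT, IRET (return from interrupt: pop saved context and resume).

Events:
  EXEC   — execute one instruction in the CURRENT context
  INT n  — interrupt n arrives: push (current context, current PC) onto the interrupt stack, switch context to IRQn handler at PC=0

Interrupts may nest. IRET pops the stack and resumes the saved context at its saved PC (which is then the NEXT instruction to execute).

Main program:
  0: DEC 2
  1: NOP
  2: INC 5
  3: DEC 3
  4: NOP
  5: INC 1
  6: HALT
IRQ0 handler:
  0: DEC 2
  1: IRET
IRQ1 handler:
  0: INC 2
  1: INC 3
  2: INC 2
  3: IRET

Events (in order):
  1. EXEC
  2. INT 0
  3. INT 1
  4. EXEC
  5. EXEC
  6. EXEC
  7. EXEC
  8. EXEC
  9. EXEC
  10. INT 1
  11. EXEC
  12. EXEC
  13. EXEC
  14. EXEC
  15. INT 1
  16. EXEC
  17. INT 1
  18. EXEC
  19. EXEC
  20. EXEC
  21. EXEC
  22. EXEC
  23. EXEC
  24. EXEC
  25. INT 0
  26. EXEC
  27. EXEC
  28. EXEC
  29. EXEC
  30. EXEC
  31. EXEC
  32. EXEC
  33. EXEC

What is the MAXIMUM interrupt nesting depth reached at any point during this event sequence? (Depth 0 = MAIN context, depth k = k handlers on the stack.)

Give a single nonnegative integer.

Event 1 (EXEC): [MAIN] PC=0: DEC 2 -> ACC=-2 [depth=0]
Event 2 (INT 0): INT 0 arrives: push (MAIN, PC=1), enter IRQ0 at PC=0 (depth now 1) [depth=1]
Event 3 (INT 1): INT 1 arrives: push (IRQ0, PC=0), enter IRQ1 at PC=0 (depth now 2) [depth=2]
Event 4 (EXEC): [IRQ1] PC=0: INC 2 -> ACC=0 [depth=2]
Event 5 (EXEC): [IRQ1] PC=1: INC 3 -> ACC=3 [depth=2]
Event 6 (EXEC): [IRQ1] PC=2: INC 2 -> ACC=5 [depth=2]
Event 7 (EXEC): [IRQ1] PC=3: IRET -> resume IRQ0 at PC=0 (depth now 1) [depth=1]
Event 8 (EXEC): [IRQ0] PC=0: DEC 2 -> ACC=3 [depth=1]
Event 9 (EXEC): [IRQ0] PC=1: IRET -> resume MAIN at PC=1 (depth now 0) [depth=0]
Event 10 (INT 1): INT 1 arrives: push (MAIN, PC=1), enter IRQ1 at PC=0 (depth now 1) [depth=1]
Event 11 (EXEC): [IRQ1] PC=0: INC 2 -> ACC=5 [depth=1]
Event 12 (EXEC): [IRQ1] PC=1: INC 3 -> ACC=8 [depth=1]
Event 13 (EXEC): [IRQ1] PC=2: INC 2 -> ACC=10 [depth=1]
Event 14 (EXEC): [IRQ1] PC=3: IRET -> resume MAIN at PC=1 (depth now 0) [depth=0]
Event 15 (INT 1): INT 1 arrives: push (MAIN, PC=1), enter IRQ1 at PC=0 (depth now 1) [depth=1]
Event 16 (EXEC): [IRQ1] PC=0: INC 2 -> ACC=12 [depth=1]
Event 17 (INT 1): INT 1 arrives: push (IRQ1, PC=1), enter IRQ1 at PC=0 (depth now 2) [depth=2]
Event 18 (EXEC): [IRQ1] PC=0: INC 2 -> ACC=14 [depth=2]
Event 19 (EXEC): [IRQ1] PC=1: INC 3 -> ACC=17 [depth=2]
Event 20 (EXEC): [IRQ1] PC=2: INC 2 -> ACC=19 [depth=2]
Event 21 (EXEC): [IRQ1] PC=3: IRET -> resume IRQ1 at PC=1 (depth now 1) [depth=1]
Event 22 (EXEC): [IRQ1] PC=1: INC 3 -> ACC=22 [depth=1]
Event 23 (EXEC): [IRQ1] PC=2: INC 2 -> ACC=24 [depth=1]
Event 24 (EXEC): [IRQ1] PC=3: IRET -> resume MAIN at PC=1 (depth now 0) [depth=0]
Event 25 (INT 0): INT 0 arrives: push (MAIN, PC=1), enter IRQ0 at PC=0 (depth now 1) [depth=1]
Event 26 (EXEC): [IRQ0] PC=0: DEC 2 -> ACC=22 [depth=1]
Event 27 (EXEC): [IRQ0] PC=1: IRET -> resume MAIN at PC=1 (depth now 0) [depth=0]
Event 28 (EXEC): [MAIN] PC=1: NOP [depth=0]
Event 29 (EXEC): [MAIN] PC=2: INC 5 -> ACC=27 [depth=0]
Event 30 (EXEC): [MAIN] PC=3: DEC 3 -> ACC=24 [depth=0]
Event 31 (EXEC): [MAIN] PC=4: NOP [depth=0]
Event 32 (EXEC): [MAIN] PC=5: INC 1 -> ACC=25 [depth=0]
Event 33 (EXEC): [MAIN] PC=6: HALT [depth=0]
Max depth observed: 2

Answer: 2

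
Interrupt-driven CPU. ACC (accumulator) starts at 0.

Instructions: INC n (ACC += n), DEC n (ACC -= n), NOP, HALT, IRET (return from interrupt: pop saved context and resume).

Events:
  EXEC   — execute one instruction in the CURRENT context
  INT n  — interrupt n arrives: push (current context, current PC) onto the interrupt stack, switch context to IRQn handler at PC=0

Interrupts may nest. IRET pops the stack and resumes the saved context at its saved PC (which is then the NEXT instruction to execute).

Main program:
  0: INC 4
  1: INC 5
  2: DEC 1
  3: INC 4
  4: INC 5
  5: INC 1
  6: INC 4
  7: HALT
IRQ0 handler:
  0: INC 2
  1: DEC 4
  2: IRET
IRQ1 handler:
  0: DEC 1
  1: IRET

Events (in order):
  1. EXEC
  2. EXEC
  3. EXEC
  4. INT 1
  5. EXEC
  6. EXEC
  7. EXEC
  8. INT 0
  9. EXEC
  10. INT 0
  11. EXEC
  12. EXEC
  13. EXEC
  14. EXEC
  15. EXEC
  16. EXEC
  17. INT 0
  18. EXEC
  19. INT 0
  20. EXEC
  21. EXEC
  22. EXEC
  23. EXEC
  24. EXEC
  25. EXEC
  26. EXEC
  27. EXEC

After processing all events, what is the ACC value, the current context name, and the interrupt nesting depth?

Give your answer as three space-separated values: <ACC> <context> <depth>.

Answer: 13 MAIN 0

Derivation:
Event 1 (EXEC): [MAIN] PC=0: INC 4 -> ACC=4
Event 2 (EXEC): [MAIN] PC=1: INC 5 -> ACC=9
Event 3 (EXEC): [MAIN] PC=2: DEC 1 -> ACC=8
Event 4 (INT 1): INT 1 arrives: push (MAIN, PC=3), enter IRQ1 at PC=0 (depth now 1)
Event 5 (EXEC): [IRQ1] PC=0: DEC 1 -> ACC=7
Event 6 (EXEC): [IRQ1] PC=1: IRET -> resume MAIN at PC=3 (depth now 0)
Event 7 (EXEC): [MAIN] PC=3: INC 4 -> ACC=11
Event 8 (INT 0): INT 0 arrives: push (MAIN, PC=4), enter IRQ0 at PC=0 (depth now 1)
Event 9 (EXEC): [IRQ0] PC=0: INC 2 -> ACC=13
Event 10 (INT 0): INT 0 arrives: push (IRQ0, PC=1), enter IRQ0 at PC=0 (depth now 2)
Event 11 (EXEC): [IRQ0] PC=0: INC 2 -> ACC=15
Event 12 (EXEC): [IRQ0] PC=1: DEC 4 -> ACC=11
Event 13 (EXEC): [IRQ0] PC=2: IRET -> resume IRQ0 at PC=1 (depth now 1)
Event 14 (EXEC): [IRQ0] PC=1: DEC 4 -> ACC=7
Event 15 (EXEC): [IRQ0] PC=2: IRET -> resume MAIN at PC=4 (depth now 0)
Event 16 (EXEC): [MAIN] PC=4: INC 5 -> ACC=12
Event 17 (INT 0): INT 0 arrives: push (MAIN, PC=5), enter IRQ0 at PC=0 (depth now 1)
Event 18 (EXEC): [IRQ0] PC=0: INC 2 -> ACC=14
Event 19 (INT 0): INT 0 arrives: push (IRQ0, PC=1), enter IRQ0 at PC=0 (depth now 2)
Event 20 (EXEC): [IRQ0] PC=0: INC 2 -> ACC=16
Event 21 (EXEC): [IRQ0] PC=1: DEC 4 -> ACC=12
Event 22 (EXEC): [IRQ0] PC=2: IRET -> resume IRQ0 at PC=1 (depth now 1)
Event 23 (EXEC): [IRQ0] PC=1: DEC 4 -> ACC=8
Event 24 (EXEC): [IRQ0] PC=2: IRET -> resume MAIN at PC=5 (depth now 0)
Event 25 (EXEC): [MAIN] PC=5: INC 1 -> ACC=9
Event 26 (EXEC): [MAIN] PC=6: INC 4 -> ACC=13
Event 27 (EXEC): [MAIN] PC=7: HALT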